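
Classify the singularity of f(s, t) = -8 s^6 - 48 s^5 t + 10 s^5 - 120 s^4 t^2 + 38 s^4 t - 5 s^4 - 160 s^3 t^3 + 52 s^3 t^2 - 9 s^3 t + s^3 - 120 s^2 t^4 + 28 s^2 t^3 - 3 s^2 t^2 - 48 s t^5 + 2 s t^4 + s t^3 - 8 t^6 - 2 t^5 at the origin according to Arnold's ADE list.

The Hessian of f at 0 is [[0, 0], [0, 0]] with rank 0, so corank 2. A Groebner basis of the Jacobian ideal J(f) in C{s,t} is {-3*s^2/5 + t^4 - t^3/5, s^3, s^2*t + s^2/5 + t^3/15, -8*s^2/5 + s*t^2 - 8*t^3/15}; counting standard monomials gives mu = 7. Corank 2; j^3 = s^3 is a perfect cube, so E-series; the 4-jet and mu = 7 give E_7.

E7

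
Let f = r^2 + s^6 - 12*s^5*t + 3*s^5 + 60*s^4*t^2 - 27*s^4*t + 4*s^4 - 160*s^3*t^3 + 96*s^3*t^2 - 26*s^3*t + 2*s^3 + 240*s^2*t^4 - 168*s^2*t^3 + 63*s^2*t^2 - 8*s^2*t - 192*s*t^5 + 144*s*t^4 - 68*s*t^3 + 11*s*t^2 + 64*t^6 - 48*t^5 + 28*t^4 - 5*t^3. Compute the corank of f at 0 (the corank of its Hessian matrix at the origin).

Hessian at 0 has rank 1.

2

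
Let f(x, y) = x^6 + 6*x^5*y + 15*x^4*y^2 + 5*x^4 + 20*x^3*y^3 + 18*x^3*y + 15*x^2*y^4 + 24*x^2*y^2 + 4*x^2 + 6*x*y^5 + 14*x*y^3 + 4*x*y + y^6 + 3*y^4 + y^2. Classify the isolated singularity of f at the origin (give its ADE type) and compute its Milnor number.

Type A3, Milnor number mu = 3.

The Hessian of f at 0 is [[8, 4], [4, 2]] with rank 1, so corank 1. A Groebner basis of the Jacobian ideal J(f) in C{x,y} is {y^3, x + y/2}; counting standard monomials gives mu = 3. Corank 1: A-series; mu = 3 gives A_3.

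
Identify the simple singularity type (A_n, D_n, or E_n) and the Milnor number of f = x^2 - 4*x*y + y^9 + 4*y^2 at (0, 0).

The Hessian of f at 0 is [[2, -4], [-4, 8]] with rank 1, so corank 1. A Groebner basis of the Jacobian ideal J(f) in C{x,y} is {y^8, x - 2*y}; counting standard monomials gives mu = 8. Corank 1: A-series; mu = 8 gives A_8.

Type A8, Milnor number mu = 8.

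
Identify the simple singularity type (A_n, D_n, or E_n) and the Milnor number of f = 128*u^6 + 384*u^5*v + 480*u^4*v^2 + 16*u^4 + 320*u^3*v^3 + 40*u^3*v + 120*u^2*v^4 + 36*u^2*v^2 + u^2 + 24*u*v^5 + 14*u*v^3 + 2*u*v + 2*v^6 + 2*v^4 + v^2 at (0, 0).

The Hessian of f at 0 has rank 1. Corank 1: A-series; mu = 5 gives A_5.

Type A5, Milnor number mu = 5.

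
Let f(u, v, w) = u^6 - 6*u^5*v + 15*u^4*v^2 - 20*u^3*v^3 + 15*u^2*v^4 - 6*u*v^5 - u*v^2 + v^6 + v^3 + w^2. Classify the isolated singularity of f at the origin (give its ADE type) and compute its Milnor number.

Type D7, Milnor number mu = 7.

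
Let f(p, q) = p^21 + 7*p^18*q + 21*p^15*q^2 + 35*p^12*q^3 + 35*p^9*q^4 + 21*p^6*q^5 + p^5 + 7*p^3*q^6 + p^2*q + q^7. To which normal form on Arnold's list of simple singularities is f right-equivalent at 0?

D_8

The Hessian of f at 0 is [[0, 0], [0, 0]] with rank 0, so corank 2. A Groebner basis of the Jacobian ideal J(f) in C{p,q} is {p^2/7 + q^6, p^3, p*q}; counting standard monomials gives mu = 8. Corank 2; j^3 = p^2*q has shape L^2 M (L != M), so D-series; mu = 8 gives D_8.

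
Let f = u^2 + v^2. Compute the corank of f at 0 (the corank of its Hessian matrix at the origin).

0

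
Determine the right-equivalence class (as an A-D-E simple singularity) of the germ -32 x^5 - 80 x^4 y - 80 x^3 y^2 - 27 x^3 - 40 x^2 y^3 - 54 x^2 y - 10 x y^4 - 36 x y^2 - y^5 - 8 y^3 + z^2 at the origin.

The Hessian of f at 0 has rank 1. Corank 2; j^3 = -(3*x + 2*y)^3 is a perfect cube, so E-series; the 5-jet and mu = 8 give E_8.

E_8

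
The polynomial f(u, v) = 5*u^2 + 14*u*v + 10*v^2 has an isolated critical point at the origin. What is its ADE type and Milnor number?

Type A_{1}, Milnor number mu = 1.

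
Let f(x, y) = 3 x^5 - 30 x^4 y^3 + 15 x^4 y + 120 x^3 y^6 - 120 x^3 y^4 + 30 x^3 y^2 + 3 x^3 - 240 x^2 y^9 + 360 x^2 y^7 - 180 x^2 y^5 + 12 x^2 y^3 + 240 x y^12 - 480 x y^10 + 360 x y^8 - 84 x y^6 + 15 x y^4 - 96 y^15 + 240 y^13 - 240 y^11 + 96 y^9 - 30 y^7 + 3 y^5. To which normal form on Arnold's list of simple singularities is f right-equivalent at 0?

E_{8}

The Hessian of f at 0 has rank 0. Corank 2; j^3 = 3*x^3 is a perfect cube, so E-series; the 5-jet and mu = 8 give E_8.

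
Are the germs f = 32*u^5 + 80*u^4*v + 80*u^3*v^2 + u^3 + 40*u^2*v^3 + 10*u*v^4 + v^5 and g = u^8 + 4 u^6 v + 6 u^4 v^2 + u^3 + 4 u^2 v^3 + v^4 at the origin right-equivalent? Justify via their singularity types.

No.

The Hessian of f at 0 is [[0, 0], [0, 0]] with rank 0, so corank 2. A Groebner basis of the Jacobian ideal J(f) in C{u,v} is {v^5, u*v^3 + v^4/8, u^2}; counting standard monomials gives mu = 8. Corank 2; j^3 = u^3 is a perfect cube, so E-series; the 5-jet and mu = 8 give E_8. The Hessian of g at 0 is [[0, 0], [0, 0]] with rank 0, so corank 2. A Groebner basis of the Jacobian ideal J(g) in C{u,v} is {v^3, u^2}; counting standard monomials gives mu = 6. Corank 2; j^3 = u^3 is a perfect cube, so E-series; the 4-jet and mu = 6 give E_6. f is E_8 but g is E_6, hence not right-equivalent.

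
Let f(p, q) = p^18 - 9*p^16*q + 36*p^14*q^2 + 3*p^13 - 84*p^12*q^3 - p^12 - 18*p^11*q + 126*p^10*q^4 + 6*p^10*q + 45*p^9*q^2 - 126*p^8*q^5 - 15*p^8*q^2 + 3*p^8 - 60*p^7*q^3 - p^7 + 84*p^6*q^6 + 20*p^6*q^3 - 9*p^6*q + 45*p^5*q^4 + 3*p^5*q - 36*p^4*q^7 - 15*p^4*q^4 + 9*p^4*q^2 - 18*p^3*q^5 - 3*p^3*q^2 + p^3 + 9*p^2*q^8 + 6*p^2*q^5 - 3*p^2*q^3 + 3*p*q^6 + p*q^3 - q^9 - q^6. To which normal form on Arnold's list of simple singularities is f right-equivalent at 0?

E7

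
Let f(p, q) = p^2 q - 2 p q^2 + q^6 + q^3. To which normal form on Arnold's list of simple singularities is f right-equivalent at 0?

D7

The Hessian of f at 0 is [[0, 0], [0, 0]] with rank 0, so corank 2. A Groebner basis of the Jacobian ideal J(f) in C{p,q} is {p^2/6 + q^5 - q^2/6, p^3 - q^3, p*q - q^2}; counting standard monomials gives mu = 7. Corank 2; j^3 = q*(p - q)^2 has shape L^2 M (L != M), so D-series; mu = 7 gives D_7.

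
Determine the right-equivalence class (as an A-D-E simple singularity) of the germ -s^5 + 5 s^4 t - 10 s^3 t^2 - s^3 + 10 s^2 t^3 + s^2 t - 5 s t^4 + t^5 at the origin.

D_6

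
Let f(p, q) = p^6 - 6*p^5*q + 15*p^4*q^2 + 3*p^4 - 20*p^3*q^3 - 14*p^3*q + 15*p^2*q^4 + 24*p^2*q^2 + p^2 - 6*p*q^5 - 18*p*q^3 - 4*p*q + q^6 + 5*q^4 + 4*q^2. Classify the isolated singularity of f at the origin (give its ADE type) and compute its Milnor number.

Type A_{3}, Milnor number mu = 3.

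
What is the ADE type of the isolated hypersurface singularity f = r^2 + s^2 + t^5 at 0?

The Hessian of f at 0 is [[2, 0, 0], [0, 0, 0], [0, 0, 2]] with rank 2, so corank 1. A Groebner basis of the Jacobian ideal J(f) in C{s,t,r} is {t^4, s, r}; counting standard monomials gives mu = 4. Corank 1: A-series; mu = 4 gives A_4.

A_{4}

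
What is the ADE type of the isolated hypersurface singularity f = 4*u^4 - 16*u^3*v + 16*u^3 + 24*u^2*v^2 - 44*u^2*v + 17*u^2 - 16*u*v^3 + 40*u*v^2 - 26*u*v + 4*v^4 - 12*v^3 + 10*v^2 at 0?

A_{1}

The Hessian of f at 0 has rank 2. Corank 0: nondegenerate Morse point, so A_1.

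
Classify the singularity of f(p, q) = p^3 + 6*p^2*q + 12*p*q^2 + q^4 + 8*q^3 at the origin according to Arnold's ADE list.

E_{6}

The Hessian of f at 0 has rank 0. Corank 2; j^3 = (p + 2*q)^3 is a perfect cube, so E-series; the 4-jet and mu = 6 give E_6.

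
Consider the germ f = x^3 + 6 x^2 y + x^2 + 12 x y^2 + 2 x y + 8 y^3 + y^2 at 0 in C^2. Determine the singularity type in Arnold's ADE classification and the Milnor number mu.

Type A2, Milnor number mu = 2.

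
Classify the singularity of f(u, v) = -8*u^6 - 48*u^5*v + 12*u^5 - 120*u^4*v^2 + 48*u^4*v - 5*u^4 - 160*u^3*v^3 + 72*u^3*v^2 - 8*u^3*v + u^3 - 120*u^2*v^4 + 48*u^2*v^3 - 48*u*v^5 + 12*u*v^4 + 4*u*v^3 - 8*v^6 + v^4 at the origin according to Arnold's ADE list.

E6

The Hessian of f at 0 has rank 0. Corank 2; j^3 = u^3 is a perfect cube, so E-series; the 4-jet and mu = 6 give E_6.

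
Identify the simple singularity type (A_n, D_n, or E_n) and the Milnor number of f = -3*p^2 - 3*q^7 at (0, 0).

Type A6, Milnor number mu = 6.

The Hessian of f at 0 is [[-6, 0], [0, 0]] with rank 1, so corank 1. A Groebner basis of the Jacobian ideal J(f) in C{p,q} is {q^6, p}; counting standard monomials gives mu = 6. Corank 1: A-series; mu = 6 gives A_6.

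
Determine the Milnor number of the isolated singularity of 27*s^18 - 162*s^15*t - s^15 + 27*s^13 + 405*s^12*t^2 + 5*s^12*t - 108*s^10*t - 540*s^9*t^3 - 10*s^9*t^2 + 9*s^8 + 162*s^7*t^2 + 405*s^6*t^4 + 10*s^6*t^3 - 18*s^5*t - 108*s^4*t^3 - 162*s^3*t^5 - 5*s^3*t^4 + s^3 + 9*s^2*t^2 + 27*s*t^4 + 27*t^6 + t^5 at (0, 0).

The Hessian of f at 0 has rank 0. Corank 2; j^3 = s^3 is a perfect cube, so E-series; the 5-jet and mu = 8 give E_8.

8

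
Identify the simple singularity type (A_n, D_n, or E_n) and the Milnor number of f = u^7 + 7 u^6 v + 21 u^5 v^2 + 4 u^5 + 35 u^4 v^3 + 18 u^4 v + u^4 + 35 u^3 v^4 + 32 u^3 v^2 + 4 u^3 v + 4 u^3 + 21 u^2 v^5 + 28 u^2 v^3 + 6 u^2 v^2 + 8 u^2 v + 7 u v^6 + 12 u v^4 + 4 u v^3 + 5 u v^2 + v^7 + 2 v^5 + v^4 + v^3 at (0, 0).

Type D_5, Milnor number mu = 5.

The Hessian of f at 0 has rank 0. Corank 2; j^3 = (u + v)*(2*u + v)^2 has shape L^2 M (L != M), so D-series; mu = 5 gives D_5.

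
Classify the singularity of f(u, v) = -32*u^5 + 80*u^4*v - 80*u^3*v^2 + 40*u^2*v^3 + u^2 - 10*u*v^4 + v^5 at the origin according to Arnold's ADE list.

A_4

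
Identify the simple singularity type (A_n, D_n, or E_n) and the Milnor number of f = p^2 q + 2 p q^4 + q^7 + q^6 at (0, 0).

Type D_{7}, Milnor number mu = 7.

The Hessian of f at 0 is [[0, 0], [0, 0]] with rank 0, so corank 2. A Groebner basis of the Jacobian ideal J(f) in C{p,q} is {p*q + q^4, p^3, p^2*q, -p^2/6 + p*q^2}; counting standard monomials gives mu = 7. Corank 2; j^3 = p^2*q has shape L^2 M (L != M), so D-series; mu = 7 gives D_7.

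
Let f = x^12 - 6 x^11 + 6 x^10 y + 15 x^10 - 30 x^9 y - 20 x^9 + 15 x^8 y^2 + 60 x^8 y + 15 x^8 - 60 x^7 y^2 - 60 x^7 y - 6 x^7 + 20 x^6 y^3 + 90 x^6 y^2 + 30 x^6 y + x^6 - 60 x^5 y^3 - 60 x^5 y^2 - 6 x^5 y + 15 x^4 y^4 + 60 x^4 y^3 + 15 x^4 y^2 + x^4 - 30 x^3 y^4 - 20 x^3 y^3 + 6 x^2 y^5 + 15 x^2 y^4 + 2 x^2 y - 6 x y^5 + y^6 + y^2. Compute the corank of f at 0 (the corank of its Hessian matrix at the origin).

1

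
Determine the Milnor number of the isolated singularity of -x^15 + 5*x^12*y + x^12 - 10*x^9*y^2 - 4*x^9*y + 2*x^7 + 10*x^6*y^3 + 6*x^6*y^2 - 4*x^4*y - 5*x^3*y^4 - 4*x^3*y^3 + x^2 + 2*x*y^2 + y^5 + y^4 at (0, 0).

4

The Hessian of f at 0 is [[2, 0], [0, 0]] with rank 1, so corank 1. A Groebner basis of the Jacobian ideal J(f) in C{x,y} is {x^2, x + y^2}; counting standard monomials gives mu = 4. Corank 1: A-series; mu = 4 gives A_4.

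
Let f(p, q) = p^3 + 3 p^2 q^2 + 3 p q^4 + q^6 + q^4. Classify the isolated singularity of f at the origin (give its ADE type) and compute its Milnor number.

The Hessian of f at 0 has rank 0. Corank 2; j^3 = p^3 is a perfect cube, so E-series; the 4-jet and mu = 6 give E_6.

Type E6, Milnor number mu = 6.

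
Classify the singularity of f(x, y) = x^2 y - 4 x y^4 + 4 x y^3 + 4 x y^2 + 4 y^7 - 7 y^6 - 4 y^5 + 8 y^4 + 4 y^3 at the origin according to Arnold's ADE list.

The Hessian of f at 0 is [[0, 0], [0, 0]] with rank 0, so corank 2. A Groebner basis of the Jacobian ideal J(f) in C{x,y} is {-x*y/2 + y^4 - y^3 - y^2, x^3 + 12*x*y + 32*y^3 + 24*y^2, x^2*y - 2*x^2/7 - 32*x*y/7 - 76*y^3/7 - 8*y^2, x^2/7 + x*y^2 + 9*x*y/7 + 24*y^3/7 + 2*y^2}; counting standard monomials gives mu = 7. Corank 2; j^3 = y*(x + 2*y)^2 has shape L^2 M (L != M), so D-series; mu = 7 gives D_7.

D_7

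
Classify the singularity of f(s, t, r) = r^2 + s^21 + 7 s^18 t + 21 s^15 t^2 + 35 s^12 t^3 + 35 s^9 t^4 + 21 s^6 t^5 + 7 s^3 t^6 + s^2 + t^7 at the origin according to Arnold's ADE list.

A_{6}

The Hessian of f at 0 has rank 2. Corank 1: A-series; mu = 6 gives A_6.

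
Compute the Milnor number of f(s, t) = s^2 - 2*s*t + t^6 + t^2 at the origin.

The Hessian of f at 0 has rank 1. Corank 1: A-series; mu = 5 gives A_5.

5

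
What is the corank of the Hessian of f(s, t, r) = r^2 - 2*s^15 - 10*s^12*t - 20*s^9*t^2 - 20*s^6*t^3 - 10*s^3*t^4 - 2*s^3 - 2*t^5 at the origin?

2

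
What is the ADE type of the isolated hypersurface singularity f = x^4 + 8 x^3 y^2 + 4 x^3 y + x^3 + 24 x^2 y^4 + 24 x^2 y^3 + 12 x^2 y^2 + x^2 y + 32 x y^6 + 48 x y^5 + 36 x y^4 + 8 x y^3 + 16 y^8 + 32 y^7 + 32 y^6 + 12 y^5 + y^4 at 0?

D_{5}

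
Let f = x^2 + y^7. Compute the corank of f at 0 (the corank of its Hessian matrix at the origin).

1

Hessian at 0 has rank 1.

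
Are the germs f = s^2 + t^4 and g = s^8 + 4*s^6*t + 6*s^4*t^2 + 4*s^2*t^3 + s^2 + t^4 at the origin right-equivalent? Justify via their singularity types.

Yes.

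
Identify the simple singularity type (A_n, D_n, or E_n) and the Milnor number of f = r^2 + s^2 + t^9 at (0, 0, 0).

Type A8, Milnor number mu = 8.

The Hessian of f at 0 has rank 2. Corank 1: A-series; mu = 8 gives A_8.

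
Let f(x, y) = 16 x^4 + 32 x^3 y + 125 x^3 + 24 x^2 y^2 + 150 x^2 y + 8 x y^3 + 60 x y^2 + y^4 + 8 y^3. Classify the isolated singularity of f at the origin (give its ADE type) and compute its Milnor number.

The Hessian of f at 0 has rank 0. Corank 2; j^3 = (5*x + 2*y)^3 is a perfect cube, so E-series; the 4-jet and mu = 6 give E_6.

Type E_{6}, Milnor number mu = 6.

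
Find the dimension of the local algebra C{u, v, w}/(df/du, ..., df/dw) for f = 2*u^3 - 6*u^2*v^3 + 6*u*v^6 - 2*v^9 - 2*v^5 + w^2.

8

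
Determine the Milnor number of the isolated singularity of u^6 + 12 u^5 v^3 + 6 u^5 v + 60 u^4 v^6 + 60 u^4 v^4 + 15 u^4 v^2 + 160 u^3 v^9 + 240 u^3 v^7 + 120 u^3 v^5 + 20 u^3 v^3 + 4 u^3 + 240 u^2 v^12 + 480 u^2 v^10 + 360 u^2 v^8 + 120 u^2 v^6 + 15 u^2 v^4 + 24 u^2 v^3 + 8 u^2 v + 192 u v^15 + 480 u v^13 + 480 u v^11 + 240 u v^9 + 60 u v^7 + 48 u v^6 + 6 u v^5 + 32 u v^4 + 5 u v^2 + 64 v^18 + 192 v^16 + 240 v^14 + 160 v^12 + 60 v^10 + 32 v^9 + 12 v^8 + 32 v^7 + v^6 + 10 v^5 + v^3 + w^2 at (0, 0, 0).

7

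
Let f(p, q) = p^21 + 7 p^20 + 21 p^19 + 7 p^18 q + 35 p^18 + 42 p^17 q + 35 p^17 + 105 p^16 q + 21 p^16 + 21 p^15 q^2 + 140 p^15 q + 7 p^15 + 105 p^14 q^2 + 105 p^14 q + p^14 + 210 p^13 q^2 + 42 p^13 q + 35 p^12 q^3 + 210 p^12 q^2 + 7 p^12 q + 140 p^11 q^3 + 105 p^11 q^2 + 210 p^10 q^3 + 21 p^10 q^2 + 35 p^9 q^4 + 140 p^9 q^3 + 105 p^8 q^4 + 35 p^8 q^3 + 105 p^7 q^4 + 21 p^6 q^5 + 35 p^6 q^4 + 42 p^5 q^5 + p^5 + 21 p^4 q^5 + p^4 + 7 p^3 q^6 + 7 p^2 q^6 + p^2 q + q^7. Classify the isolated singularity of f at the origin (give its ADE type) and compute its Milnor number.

Type D_{8}, Milnor number mu = 8.

The Hessian of f at 0 has rank 0. Corank 2; j^3 = p^2*q has shape L^2 M (L != M), so D-series; mu = 8 gives D_8.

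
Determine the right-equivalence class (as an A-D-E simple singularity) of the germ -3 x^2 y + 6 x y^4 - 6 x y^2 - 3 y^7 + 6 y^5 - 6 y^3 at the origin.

D4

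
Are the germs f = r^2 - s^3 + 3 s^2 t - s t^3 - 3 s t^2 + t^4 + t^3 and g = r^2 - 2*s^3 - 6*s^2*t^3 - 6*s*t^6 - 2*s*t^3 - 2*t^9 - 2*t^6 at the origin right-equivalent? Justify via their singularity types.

The Hessian of f at 0 has rank 1. Corank 2; j^3 = -(s - t)^3 is a perfect cube, so E-series; the 4-jet and mu = 7 give E_7. The Hessian of g at 0 has rank 1. Corank 2; j^3 = -2*s^3 is a perfect cube, so E-series; the 4-jet and mu = 7 give E_7. Both have type E_7, hence right-equivalent.

Yes.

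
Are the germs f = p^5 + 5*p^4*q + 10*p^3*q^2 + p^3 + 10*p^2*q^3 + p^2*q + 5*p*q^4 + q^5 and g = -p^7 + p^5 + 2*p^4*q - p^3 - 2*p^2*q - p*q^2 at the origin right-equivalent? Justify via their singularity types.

Yes.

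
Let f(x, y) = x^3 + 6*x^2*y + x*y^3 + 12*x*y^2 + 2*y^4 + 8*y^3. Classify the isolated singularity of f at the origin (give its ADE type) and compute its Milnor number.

The Hessian of f at 0 has rank 0. Corank 2; j^3 = (x + 2*y)^3 is a perfect cube, so E-series; the 4-jet and mu = 7 give E_7.

Type E_7, Milnor number mu = 7.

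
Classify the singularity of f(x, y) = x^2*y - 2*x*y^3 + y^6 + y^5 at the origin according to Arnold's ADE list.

D_{7}

The Hessian of f at 0 is [[0, 0], [0, 0]] with rank 0, so corank 2. A Groebner basis of the Jacobian ideal J(f) in C{x,y} is {x^3, x^2*y + x^2/6 - x*y^2/6, -x*y + y^3}; counting standard monomials gives mu = 7. Corank 2; j^3 = x^2*y has shape L^2 M (L != M), so D-series; mu = 7 gives D_7.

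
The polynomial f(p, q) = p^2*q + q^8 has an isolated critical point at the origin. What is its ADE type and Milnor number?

Type D9, Milnor number mu = 9.

The Hessian of f at 0 is [[0, 0], [0, 0]] with rank 0, so corank 2. A Groebner basis of the Jacobian ideal J(f) in C{p,q} is {p^2/8 + q^7, p^3, p*q}; counting standard monomials gives mu = 9. Corank 2; j^3 = p^2*q has shape L^2 M (L != M), so D-series; mu = 9 gives D_9.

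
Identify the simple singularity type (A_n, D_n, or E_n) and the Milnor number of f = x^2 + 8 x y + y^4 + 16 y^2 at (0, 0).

The Hessian of f at 0 has rank 1. Corank 1: A-series; mu = 3 gives A_3.

Type A_3, Milnor number mu = 3.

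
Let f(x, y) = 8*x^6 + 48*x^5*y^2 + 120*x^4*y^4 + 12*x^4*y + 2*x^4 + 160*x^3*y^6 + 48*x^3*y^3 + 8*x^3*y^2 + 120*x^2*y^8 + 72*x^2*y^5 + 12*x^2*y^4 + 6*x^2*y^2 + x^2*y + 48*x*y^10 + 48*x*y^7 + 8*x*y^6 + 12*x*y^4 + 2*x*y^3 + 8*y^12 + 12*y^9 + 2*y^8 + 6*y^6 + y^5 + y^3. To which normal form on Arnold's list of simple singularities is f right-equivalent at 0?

D_4

The Hessian of f at 0 is [[0, 0], [0, 0]] with rank 0, so corank 2. A Groebner basis of the Jacobian ideal J(f) in C{x,y} is {y^3, x^2 + 3*y^2, x*y}; counting standard monomials gives mu = 4. Corank 2; j^3 = y*(x^2 + y^2) splits into three distinct lines over C (the quadratic factor has nonzero discriminant), so D_4.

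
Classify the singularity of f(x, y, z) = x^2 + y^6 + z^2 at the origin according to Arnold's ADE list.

A_5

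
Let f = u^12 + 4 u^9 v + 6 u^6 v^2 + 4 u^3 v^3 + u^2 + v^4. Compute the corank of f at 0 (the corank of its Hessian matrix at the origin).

The Hessian at 0 is [[2, 0], [0, 0]] of rank 1; hence corank 1.

1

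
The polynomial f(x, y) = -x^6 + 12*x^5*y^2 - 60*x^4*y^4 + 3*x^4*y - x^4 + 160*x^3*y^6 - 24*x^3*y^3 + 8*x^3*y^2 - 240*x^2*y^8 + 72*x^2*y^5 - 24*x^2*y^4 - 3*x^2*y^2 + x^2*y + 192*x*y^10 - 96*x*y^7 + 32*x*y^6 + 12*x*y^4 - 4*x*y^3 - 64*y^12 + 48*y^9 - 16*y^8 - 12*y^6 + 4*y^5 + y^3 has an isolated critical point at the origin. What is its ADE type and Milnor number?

The Hessian of f at 0 has rank 0. Corank 2; j^3 = y*(x^2 + y^2) splits into three distinct lines over C (the quadratic factor has nonzero discriminant), so D_4.

Type D_4, Milnor number mu = 4.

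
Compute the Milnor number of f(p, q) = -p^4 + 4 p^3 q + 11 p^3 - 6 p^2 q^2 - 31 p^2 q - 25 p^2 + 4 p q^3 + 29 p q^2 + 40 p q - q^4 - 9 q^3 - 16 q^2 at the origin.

2

The Hessian of f at 0 has rank 1. Corank 1: A-series; mu = 2 gives A_2.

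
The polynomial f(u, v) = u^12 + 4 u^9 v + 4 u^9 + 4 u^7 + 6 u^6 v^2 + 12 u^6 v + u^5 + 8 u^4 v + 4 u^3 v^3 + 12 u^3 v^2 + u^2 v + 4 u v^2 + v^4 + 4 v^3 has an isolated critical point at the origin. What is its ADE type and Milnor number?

Type D_5, Milnor number mu = 5.

The Hessian of f at 0 has rank 0. Corank 2; j^3 = v*(u + 2*v)^2 has shape L^2 M (L != M), so D-series; mu = 5 gives D_5.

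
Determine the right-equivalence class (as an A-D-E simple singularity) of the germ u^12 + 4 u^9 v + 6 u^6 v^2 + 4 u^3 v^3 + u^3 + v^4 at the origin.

The Hessian of f at 0 has rank 0. Corank 2; j^3 = u^3 is a perfect cube, so E-series; the 4-jet and mu = 6 give E_6.

E_{6}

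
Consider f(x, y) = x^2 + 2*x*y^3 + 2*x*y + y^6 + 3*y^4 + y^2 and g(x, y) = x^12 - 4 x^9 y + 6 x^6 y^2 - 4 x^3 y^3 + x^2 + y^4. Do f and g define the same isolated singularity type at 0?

Yes.

The Hessian of f at 0 has rank 1. Corank 1: A-series; mu = 3 gives A_3. The Hessian of g at 0 has rank 1. Corank 1: A-series; mu = 3 gives A_3. Both have type A_3, hence right-equivalent.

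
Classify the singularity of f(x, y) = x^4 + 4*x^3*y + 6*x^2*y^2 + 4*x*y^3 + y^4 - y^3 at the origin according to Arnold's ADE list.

E_{6}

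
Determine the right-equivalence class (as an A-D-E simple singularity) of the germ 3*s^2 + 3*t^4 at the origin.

The Hessian of f at 0 has rank 1. Corank 1: A-series; mu = 3 gives A_3.

A_3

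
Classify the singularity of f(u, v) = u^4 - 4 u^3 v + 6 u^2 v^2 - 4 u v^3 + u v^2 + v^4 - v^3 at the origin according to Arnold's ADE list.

The Hessian of f at 0 has rank 0. Corank 2; j^3 = v^2*(u - v) has shape L^2 M (L != M), so D-series; mu = 5 gives D_5.

D_5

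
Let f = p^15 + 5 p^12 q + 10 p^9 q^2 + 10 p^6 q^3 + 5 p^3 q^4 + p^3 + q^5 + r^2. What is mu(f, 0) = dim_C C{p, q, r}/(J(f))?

8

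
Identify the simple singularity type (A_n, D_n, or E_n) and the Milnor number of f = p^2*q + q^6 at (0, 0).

The Hessian of f at 0 has rank 0. Corank 2; j^3 = p^2*q has shape L^2 M (L != M), so D-series; mu = 7 gives D_7.

Type D_{7}, Milnor number mu = 7.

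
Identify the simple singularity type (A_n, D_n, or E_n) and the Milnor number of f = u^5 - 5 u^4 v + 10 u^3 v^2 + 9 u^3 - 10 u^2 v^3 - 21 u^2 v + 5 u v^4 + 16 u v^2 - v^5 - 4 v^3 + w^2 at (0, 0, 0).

The Hessian of f at 0 is [[0, 0, 0], [0, 0, 0], [0, 0, 2]] with rank 1, so corank 2. A Groebner basis of the Jacobian ideal J(f) in C{u,v,w} is {243*u*v/5 + v^4 - 162*v^2/5, u*v^2 - 2*v^3/3, u^2 - 5*u*v/3 + 2*v^2/3, w}; counting standard monomials gives mu = 6. Corank 2; j^3 = (u - v)*(3*u - 2*v)^2 has shape L^2 M (L != M), so D-series; mu = 6 gives D_6.

Type D_{6}, Milnor number mu = 6.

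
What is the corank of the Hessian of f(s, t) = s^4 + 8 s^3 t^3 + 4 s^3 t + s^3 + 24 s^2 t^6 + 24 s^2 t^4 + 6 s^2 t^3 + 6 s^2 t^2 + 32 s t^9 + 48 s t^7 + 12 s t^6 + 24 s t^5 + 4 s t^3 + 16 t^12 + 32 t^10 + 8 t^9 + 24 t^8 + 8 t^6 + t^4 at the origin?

Hessian at 0 has rank 0.

2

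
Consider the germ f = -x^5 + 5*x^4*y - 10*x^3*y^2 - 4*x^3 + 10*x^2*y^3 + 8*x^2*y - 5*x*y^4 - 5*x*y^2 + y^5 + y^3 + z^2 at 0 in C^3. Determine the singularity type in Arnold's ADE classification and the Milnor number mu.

Type D6, Milnor number mu = 6.

The Hessian of f at 0 is [[0, 0, 0], [0, 0, 0], [0, 0, 2]] with rank 1, so corank 2. A Groebner basis of the Jacobian ideal J(f) in C{x,y,z} is {32*x*y/5 + y^4 - 16*y^2/5, x*y^2 - y^3/2, x^2 - 3*x*y/2 + y^2/2, z}; counting standard monomials gives mu = 6. Corank 2; j^3 = -(x - y)*(2*x - y)^2 has shape L^2 M (L != M), so D-series; mu = 6 gives D_6.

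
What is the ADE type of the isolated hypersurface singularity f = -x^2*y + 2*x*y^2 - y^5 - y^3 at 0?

D_6

The Hessian of f at 0 has rank 0. Corank 2; j^3 = -y*(x - y)^2 has shape L^2 M (L != M), so D-series; mu = 6 gives D_6.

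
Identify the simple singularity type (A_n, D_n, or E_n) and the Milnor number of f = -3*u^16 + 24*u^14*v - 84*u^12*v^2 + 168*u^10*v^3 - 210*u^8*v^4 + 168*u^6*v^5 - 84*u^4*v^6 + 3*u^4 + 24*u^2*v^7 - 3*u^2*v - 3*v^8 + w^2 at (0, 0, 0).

Type D_9, Milnor number mu = 9.

The Hessian of f at 0 is [[0, 0, 0], [0, 0, 0], [0, 0, 2]] with rank 1, so corank 2. A Groebner basis of the Jacobian ideal J(f) in C{u,v,w} is {u^2/8 + v^7, u^3, u*v, w}; counting standard monomials gives mu = 9. Corank 2; j^3 = -3*u^2*v has shape L^2 M (L != M), so D-series; mu = 9 gives D_9.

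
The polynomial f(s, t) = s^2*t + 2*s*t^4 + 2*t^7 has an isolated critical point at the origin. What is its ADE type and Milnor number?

Type D8, Milnor number mu = 8.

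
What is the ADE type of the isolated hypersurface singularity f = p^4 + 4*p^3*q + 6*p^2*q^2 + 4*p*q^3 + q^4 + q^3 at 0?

The Hessian of f at 0 has rank 0. Corank 2; j^3 = q^3 is a perfect cube, so E-series; the 4-jet and mu = 6 give E_6.

E6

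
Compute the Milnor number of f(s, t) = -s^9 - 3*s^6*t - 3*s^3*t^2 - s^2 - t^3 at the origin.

The Hessian of f at 0 has rank 1. Corank 1: A-series; mu = 2 gives A_2.

2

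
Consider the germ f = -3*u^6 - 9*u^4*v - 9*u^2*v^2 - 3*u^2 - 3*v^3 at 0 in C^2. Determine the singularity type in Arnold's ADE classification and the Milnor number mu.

The Hessian of f at 0 is [[-6, 0], [0, 0]] with rank 1, so corank 1. A Groebner basis of the Jacobian ideal J(f) in C{u,v} is {v^2, u}; counting standard monomials gives mu = 2. Corank 1: A-series; mu = 2 gives A_2.

Type A_2, Milnor number mu = 2.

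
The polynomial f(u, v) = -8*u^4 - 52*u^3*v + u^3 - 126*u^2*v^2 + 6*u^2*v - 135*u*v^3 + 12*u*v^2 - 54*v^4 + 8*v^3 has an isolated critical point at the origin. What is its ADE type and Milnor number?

Type E_7, Milnor number mu = 7.

The Hessian of f at 0 has rank 0. Corank 2; j^3 = (u + 2*v)^3 is a perfect cube, so E-series; the 4-jet and mu = 7 give E_7.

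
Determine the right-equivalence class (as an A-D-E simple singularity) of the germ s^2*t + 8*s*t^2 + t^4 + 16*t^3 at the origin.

The Hessian of f at 0 is [[0, 0], [0, 0]] with rank 0, so corank 2. A Groebner basis of the Jacobian ideal J(f) in C{s,t} is {s^3 - 16*s^2 + 256*t^2, s^2/4 + t^3 - 4*t^2, s*t + 4*t^2}; counting standard monomials gives mu = 5. Corank 2; j^3 = t*(s + 4*t)^2 has shape L^2 M (L != M), so D-series; mu = 5 gives D_5.

D5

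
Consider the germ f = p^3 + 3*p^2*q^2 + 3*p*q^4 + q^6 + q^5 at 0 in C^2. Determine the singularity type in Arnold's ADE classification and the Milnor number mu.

The Hessian of f at 0 is [[0, 0], [0, 0]] with rank 0, so corank 2. A Groebner basis of the Jacobian ideal J(f) in C{p,q} is {q^4, p^3, p^2/2 + p*q^2}; counting standard monomials gives mu = 8. Corank 2; j^3 = p^3 is a perfect cube, so E-series; the 5-jet and mu = 8 give E_8.

Type E8, Milnor number mu = 8.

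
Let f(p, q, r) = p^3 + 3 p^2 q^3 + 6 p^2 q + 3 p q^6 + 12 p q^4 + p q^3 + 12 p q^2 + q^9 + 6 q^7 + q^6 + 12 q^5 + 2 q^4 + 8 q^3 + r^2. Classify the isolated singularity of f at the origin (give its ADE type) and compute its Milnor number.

Type E_{7}, Milnor number mu = 7.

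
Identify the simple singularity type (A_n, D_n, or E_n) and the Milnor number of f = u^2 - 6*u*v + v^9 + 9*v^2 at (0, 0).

The Hessian of f at 0 has rank 1. Corank 1: A-series; mu = 8 gives A_8.

Type A_8, Milnor number mu = 8.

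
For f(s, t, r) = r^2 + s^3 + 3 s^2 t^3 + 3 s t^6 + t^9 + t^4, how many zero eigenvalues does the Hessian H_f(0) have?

2

Hessian at 0 has rank 1.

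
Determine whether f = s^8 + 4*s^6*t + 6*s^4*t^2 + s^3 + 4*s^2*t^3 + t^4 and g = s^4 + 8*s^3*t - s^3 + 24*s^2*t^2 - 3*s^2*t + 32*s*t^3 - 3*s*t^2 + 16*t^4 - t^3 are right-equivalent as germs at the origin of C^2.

Yes.

The Hessian of f at 0 is [[0, 0], [0, 0]] with rank 0, so corank 2. A Groebner basis of the Jacobian ideal J(f) in C{s,t} is {t^3, s^2}; counting standard monomials gives mu = 6. Corank 2; j^3 = s^3 is a perfect cube, so E-series; the 4-jet and mu = 6 give E_6. The Hessian of g at 0 is [[0, 0], [0, 0]] with rank 0, so corank 2. A Groebner basis of the Jacobian ideal J(g) in C{s,t} is {t^4, s*t^2 + 4*t^3/3, s^2 + 2*s*t + t^2}; counting standard monomials gives mu = 6. Corank 2; j^3 = -(s + t)^3 is a perfect cube, so E-series; the 4-jet and mu = 6 give E_6. Both have type E_6, hence right-equivalent.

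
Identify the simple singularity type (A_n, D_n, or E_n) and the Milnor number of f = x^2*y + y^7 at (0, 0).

Type D_{8}, Milnor number mu = 8.

The Hessian of f at 0 is [[0, 0], [0, 0]] with rank 0, so corank 2. A Groebner basis of the Jacobian ideal J(f) in C{x,y} is {x^2/7 + y^6, x^3, x*y}; counting standard monomials gives mu = 8. Corank 2; j^3 = x^2*y has shape L^2 M (L != M), so D-series; mu = 8 gives D_8.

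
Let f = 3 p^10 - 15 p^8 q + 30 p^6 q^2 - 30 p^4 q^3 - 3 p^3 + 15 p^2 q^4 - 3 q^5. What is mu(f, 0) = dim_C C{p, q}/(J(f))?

8

The Hessian of f at 0 has rank 0. Corank 2; j^3 = -3*p^3 is a perfect cube, so E-series; the 5-jet and mu = 8 give E_8.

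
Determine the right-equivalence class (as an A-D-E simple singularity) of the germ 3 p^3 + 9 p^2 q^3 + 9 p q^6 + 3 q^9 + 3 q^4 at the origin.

The Hessian of f at 0 is [[0, 0], [0, 0]] with rank 0, so corank 2. A Groebner basis of the Jacobian ideal J(f) in C{p,q} is {q^3, p^2}; counting standard monomials gives mu = 6. Corank 2; j^3 = 3*p^3 is a perfect cube, so E-series; the 4-jet and mu = 6 give E_6.

E_{6}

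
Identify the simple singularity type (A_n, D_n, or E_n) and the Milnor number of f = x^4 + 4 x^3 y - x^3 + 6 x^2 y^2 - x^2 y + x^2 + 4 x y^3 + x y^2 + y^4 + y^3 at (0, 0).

Type A_{2}, Milnor number mu = 2.

The Hessian of f at 0 is [[2, 0], [0, 0]] with rank 1, so corank 1. A Groebner basis of the Jacobian ideal J(f) in C{x,y} is {y^2, x}; counting standard monomials gives mu = 2. Corank 1: A-series; mu = 2 gives A_2.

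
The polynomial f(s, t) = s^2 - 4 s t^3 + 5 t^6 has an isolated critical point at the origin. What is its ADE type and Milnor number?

Type A5, Milnor number mu = 5.

The Hessian of f at 0 has rank 1. Corank 1: A-series; mu = 5 gives A_5.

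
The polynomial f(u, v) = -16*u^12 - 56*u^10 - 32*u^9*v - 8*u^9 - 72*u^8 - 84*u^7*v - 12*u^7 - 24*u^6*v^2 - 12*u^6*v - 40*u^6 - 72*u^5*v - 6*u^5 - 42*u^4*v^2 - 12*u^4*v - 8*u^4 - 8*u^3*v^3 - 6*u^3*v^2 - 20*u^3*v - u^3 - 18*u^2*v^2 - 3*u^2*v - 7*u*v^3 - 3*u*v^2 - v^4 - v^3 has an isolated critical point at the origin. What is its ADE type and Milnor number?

The Hessian of f at 0 is [[0, 0], [0, 0]] with rank 0, so corank 2. A Groebner basis of the Jacobian ideal J(f) in C{u,v} is {3*u^2/4 + 3*u*v/2 + v^4 - v^3/4 + 3*v^2/4, u^3 + 9*u^2/4 + 9*u*v/2 + v^3/4 + 9*v^2/4, u^2*v - 7*u^2/4 - 7*u*v/2 - 5*v^3/12 - 7*v^2/4, u^2 + u*v^2 + 2*u*v + 2*v^3/3 + v^2}; counting standard monomials gives mu = 7. Corank 2; j^3 = -(u + v)^3 is a perfect cube, so E-series; the 4-jet and mu = 7 give E_7.

Type E7, Milnor number mu = 7.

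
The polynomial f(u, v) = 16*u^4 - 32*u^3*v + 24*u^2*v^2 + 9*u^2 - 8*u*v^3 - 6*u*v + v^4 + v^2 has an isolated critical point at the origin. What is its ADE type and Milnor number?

The Hessian of f at 0 has rank 1. Corank 1: A-series; mu = 3 gives A_3.

Type A_{3}, Milnor number mu = 3.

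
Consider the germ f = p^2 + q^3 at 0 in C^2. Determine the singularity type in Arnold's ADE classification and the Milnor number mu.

The Hessian of f at 0 is [[2, 0], [0, 0]] with rank 1, so corank 1. A Groebner basis of the Jacobian ideal J(f) in C{p,q} is {q^2, p}; counting standard monomials gives mu = 2. Corank 1: A-series; mu = 2 gives A_2.

Type A_{2}, Milnor number mu = 2.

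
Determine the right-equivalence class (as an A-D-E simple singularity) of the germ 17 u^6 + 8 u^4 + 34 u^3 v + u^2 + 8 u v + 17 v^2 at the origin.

A1

The Hessian of f at 0 has rank 2. Corank 0: nondegenerate Morse point, so A_1.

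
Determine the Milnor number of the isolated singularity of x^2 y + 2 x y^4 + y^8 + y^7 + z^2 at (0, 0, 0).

9

The Hessian of f at 0 is [[0, 0, 0], [0, 0, 0], [0, 0, 2]] with rank 1, so corank 2. A Groebner basis of the Jacobian ideal J(f) in C{x,y,z} is {x^2*y^2, 8*x^2*y + x^2 + x*y^3, x*y + y^4, x^3, z}; counting standard monomials gives mu = 9. Corank 2; j^3 = x^2*y has shape L^2 M (L != M), so D-series; mu = 9 gives D_9.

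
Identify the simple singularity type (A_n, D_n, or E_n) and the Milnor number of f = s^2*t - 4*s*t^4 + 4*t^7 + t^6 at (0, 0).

Type D7, Milnor number mu = 7.

The Hessian of f at 0 is [[0, 0], [0, 0]] with rank 0, so corank 2. A Groebner basis of the Jacobian ideal J(f) in C{s,t} is {-s*t/2 + t^4, s^3, s^2*t, s^2/3 + s*t^2}; counting standard monomials gives mu = 7. Corank 2; j^3 = s^2*t has shape L^2 M (L != M), so D-series; mu = 7 gives D_7.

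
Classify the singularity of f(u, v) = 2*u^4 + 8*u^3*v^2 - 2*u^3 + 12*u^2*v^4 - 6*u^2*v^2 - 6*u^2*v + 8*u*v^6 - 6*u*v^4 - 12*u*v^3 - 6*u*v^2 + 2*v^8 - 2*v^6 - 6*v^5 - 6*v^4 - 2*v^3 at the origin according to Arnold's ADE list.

E_{6}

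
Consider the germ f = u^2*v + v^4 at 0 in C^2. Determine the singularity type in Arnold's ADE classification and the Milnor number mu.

Type D5, Milnor number mu = 5.

The Hessian of f at 0 has rank 0. Corank 2; j^3 = u^2*v has shape L^2 M (L != M), so D-series; mu = 5 gives D_5.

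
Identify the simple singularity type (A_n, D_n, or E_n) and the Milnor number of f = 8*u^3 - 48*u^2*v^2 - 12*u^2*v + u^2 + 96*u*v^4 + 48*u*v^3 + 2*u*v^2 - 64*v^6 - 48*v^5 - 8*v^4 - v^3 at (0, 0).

The Hessian of f at 0 is [[2, 0], [0, 0]] with rank 1, so corank 1. A Groebner basis of the Jacobian ideal J(f) in C{u,v} is {v^2, u}; counting standard monomials gives mu = 2. Corank 1: A-series; mu = 2 gives A_2.

Type A2, Milnor number mu = 2.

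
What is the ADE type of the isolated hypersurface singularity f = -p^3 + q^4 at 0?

E6

The Hessian of f at 0 is [[0, 0], [0, 0]] with rank 0, so corank 2. A Groebner basis of the Jacobian ideal J(f) in C{p,q} is {q^3, p^2}; counting standard monomials gives mu = 6. Corank 2; j^3 = -p^3 is a perfect cube, so E-series; the 4-jet and mu = 6 give E_6.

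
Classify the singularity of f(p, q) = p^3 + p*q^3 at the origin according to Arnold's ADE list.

E_7

The Hessian of f at 0 is [[0, 0], [0, 0]] with rank 0, so corank 2. A Groebner basis of the Jacobian ideal J(f) in C{p,q} is {p^3, p*q^2, 3*p^2 + q^3}; counting standard monomials gives mu = 7. Corank 2; j^3 = p^3 is a perfect cube, so E-series; the 4-jet and mu = 7 give E_7.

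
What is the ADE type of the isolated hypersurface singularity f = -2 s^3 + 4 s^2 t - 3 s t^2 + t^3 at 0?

D4

The Hessian of f at 0 has rank 0. Corank 2; j^3 = -(s - t)*(2*s^2 - 2*s*t + t^2) splits into three distinct lines over C (the quadratic factor has nonzero discriminant), so D_4.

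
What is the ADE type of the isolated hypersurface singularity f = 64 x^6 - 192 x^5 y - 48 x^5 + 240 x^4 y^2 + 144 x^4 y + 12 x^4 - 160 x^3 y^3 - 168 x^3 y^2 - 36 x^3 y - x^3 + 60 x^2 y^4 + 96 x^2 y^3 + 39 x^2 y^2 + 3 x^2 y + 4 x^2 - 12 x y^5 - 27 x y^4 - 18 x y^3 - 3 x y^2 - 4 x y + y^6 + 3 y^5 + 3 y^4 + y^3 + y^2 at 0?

A_2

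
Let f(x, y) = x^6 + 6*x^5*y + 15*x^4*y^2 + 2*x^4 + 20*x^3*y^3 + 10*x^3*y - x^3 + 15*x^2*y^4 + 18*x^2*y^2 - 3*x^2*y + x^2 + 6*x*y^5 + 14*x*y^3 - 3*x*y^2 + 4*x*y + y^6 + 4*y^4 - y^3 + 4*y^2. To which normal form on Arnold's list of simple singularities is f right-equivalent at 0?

A2

The Hessian of f at 0 is [[2, 4], [4, 8]] with rank 1, so corank 1. A Groebner basis of the Jacobian ideal J(f) in C{x,y} is {y^2, x + 2*y}; counting standard monomials gives mu = 2. Corank 1: A-series; mu = 2 gives A_2.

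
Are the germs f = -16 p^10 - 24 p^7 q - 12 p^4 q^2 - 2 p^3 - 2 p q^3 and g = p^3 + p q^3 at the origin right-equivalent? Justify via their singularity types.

The Hessian of f at 0 has rank 0. Corank 2; j^3 = -2*p^3 is a perfect cube, so E-series; the 4-jet and mu = 7 give E_7. The Hessian of g at 0 has rank 0. Corank 2; j^3 = p^3 is a perfect cube, so E-series; the 4-jet and mu = 7 give E_7. Both have type E_7, hence right-equivalent.

Yes.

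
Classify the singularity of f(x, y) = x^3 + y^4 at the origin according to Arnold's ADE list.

E6

The Hessian of f at 0 has rank 0. Corank 2; j^3 = x^3 is a perfect cube, so E-series; the 4-jet and mu = 6 give E_6.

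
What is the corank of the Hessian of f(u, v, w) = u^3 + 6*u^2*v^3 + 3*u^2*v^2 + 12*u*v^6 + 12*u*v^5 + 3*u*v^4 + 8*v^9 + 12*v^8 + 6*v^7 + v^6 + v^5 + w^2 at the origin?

2

Hessian at 0 has rank 1.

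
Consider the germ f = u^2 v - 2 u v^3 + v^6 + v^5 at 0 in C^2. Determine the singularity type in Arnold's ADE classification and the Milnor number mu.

Type D7, Milnor number mu = 7.

The Hessian of f at 0 is [[0, 0], [0, 0]] with rank 0, so corank 2. A Groebner basis of the Jacobian ideal J(f) in C{u,v} is {u^3, u^2*v + u^2/6 - u*v^2/6, -u*v + v^3}; counting standard monomials gives mu = 7. Corank 2; j^3 = u^2*v has shape L^2 M (L != M), so D-series; mu = 7 gives D_7.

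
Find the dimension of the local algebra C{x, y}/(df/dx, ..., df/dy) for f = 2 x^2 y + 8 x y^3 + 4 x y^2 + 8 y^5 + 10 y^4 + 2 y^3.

5

The Hessian of f at 0 is [[0, 0], [0, 0]] with rank 0, so corank 2. A Groebner basis of the Jacobian ideal J(f) in C{x,y} is {x*y^2 - x*y/2 - y^2/2, x*y/2 + y^3 + y^2/2, x^2 - y^2}; counting standard monomials gives mu = 5. Corank 2; j^3 = 2*y*(x + y)^2 has shape L^2 M (L != M), so D-series; mu = 5 gives D_5.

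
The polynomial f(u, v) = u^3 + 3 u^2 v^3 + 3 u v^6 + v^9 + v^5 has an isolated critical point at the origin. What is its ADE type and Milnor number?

The Hessian of f at 0 is [[0, 0], [0, 0]] with rank 0, so corank 2. A Groebner basis of the Jacobian ideal J(f) in C{u,v} is {u^2/2 + u*v^3, v^4, u^3, u^2*v}; counting standard monomials gives mu = 8. Corank 2; j^3 = u^3 is a perfect cube, so E-series; the 5-jet and mu = 8 give E_8.

Type E_8, Milnor number mu = 8.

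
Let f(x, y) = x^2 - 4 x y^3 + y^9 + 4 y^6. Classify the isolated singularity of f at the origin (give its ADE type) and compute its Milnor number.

The Hessian of f at 0 has rank 1. Corank 1: A-series; mu = 8 gives A_8.

Type A8, Milnor number mu = 8.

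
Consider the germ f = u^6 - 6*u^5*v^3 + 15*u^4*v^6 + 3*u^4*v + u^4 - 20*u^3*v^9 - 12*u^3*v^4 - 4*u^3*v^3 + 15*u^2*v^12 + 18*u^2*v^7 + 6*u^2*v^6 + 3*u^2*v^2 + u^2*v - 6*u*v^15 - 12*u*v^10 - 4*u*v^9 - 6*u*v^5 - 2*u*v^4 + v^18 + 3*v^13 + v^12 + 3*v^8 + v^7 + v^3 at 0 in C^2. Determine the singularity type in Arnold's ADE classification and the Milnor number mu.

The Hessian of f at 0 has rank 0. Corank 2; j^3 = v*(u^2 + v^2) splits into three distinct lines over C (the quadratic factor has nonzero discriminant), so D_4.

Type D_{4}, Milnor number mu = 4.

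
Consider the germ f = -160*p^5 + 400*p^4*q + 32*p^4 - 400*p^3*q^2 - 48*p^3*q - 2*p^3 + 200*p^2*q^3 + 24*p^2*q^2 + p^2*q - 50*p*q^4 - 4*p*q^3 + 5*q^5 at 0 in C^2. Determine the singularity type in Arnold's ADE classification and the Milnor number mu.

The Hessian of f at 0 is [[0, 0], [0, 0]] with rank 0, so corank 2. A Groebner basis of the Jacobian ideal J(f) in C{p,q} is {p^3, p^2*q, 2*p^2 + p*q^2, 13*p^2 - p*q/2 + q^3}; counting standard monomials gives mu = 6. Corank 2; j^3 = -p^2*(2*p - q) has shape L^2 M (L != M), so D-series; mu = 6 gives D_6.

Type D_{6}, Milnor number mu = 6.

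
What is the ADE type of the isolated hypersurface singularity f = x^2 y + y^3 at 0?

D_{4}

The Hessian of f at 0 has rank 0. Corank 2; j^3 = y*(x^2 + y^2) splits into three distinct lines over C (the quadratic factor has nonzero discriminant), so D_4.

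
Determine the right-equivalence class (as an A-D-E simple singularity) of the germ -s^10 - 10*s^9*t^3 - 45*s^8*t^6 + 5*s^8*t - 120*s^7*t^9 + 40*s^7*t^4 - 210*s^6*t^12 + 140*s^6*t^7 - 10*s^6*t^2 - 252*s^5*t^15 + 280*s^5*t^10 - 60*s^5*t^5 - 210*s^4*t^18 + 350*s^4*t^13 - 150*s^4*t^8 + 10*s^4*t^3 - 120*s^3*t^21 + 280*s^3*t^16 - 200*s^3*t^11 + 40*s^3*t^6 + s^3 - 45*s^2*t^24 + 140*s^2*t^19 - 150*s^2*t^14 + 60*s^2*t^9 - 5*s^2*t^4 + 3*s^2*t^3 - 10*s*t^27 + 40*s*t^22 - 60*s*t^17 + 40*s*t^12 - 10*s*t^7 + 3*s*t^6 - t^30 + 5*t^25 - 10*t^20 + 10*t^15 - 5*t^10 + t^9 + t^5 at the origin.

E8

The Hessian of f at 0 is [[0, 0], [0, 0]] with rank 0, so corank 2. A Groebner basis of the Jacobian ideal J(f) in C{s,t} is {s^2/2 + s*t^3, t^4, s^3, s^2*t}; counting standard monomials gives mu = 8. Corank 2; j^3 = s^3 is a perfect cube, so E-series; the 5-jet and mu = 8 give E_8.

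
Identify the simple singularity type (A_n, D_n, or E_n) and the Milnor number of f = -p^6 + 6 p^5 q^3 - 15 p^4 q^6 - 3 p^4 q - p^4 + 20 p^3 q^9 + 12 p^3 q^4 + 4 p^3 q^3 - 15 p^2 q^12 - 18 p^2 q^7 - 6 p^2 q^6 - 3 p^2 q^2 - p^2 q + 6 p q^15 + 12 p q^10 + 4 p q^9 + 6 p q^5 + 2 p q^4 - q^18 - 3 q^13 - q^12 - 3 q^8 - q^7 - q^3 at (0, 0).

The Hessian of f at 0 has rank 0. Corank 2; j^3 = -q*(p^2 + q^2) splits into three distinct lines over C (the quadratic factor has nonzero discriminant), so D_4.

Type D_4, Milnor number mu = 4.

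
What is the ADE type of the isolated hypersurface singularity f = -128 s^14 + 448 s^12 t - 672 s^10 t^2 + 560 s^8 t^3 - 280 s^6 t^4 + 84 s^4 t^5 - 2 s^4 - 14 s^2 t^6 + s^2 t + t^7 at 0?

D8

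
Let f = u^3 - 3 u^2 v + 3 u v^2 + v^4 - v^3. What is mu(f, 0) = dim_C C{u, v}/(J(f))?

6

The Hessian of f at 0 has rank 0. Corank 2; j^3 = (u - v)^3 is a perfect cube, so E-series; the 4-jet and mu = 6 give E_6.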